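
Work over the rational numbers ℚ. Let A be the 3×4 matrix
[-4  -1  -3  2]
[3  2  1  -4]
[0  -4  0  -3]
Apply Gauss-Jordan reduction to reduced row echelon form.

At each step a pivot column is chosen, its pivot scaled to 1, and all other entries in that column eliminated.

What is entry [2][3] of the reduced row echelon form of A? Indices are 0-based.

pivot(0,0)=-4: scale R0 → (1, 1/4, 3/4, -1/2)
  clear (1,0): R1 −= (3)R0 → (0, 5/4, -5/4, -5/2)
pivot(1,1)=5/4: scale R1 → (0, 1, -1, -2)
  clear (0,1): R0 −= (1/4)R1 → (1, 0, 1, 0)
  clear (2,1): R2 −= (-4)R1 → (0, 0, -4, -11)
pivot(2,2)=-4: scale R2 → (0, 0, 1, 11/4)
  clear (0,2): R0 −= (1)R2 → (1, 0, 0, -11/4)
  clear (1,2): R1 −= (-1)R2 → (0, 1, 0, 3/4)

M[2][3] = 11/4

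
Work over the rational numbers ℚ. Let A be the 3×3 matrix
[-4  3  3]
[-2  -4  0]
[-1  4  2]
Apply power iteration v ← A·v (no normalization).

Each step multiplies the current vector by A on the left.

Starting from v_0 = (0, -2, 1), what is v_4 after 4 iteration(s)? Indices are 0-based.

v_0 = (0, -2, 1).
v_1 = A·v_0 = (-3, 8, -6).
v_2 = A·v_1 = (18, -26, 23).
v_3 = A·v_2 = (-81, 68, -76).
v_4 = A·v_3 = (300, -110, 201).

v_4 = (300, -110, 201)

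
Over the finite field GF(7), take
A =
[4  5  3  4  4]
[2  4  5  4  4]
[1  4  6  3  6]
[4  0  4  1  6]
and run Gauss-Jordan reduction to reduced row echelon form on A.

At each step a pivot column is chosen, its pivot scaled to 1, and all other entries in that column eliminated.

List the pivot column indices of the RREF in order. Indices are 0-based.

pivot(0,0)=4: scale R0 → (1, 3, 6, 1, 1)
  clear (1,0): R1 −= (2)R0 → (0, 5, 0, 2, 2)
  clear (2,0): R2 −= (1)R0 → (0, 1, 0, 2, 5)
  clear (3,0): R3 −= (4)R0 → (0, 2, 1, 4, 2)
pivot(1,1)=5: scale R1 → (0, 1, 0, 6, 6)
  clear (0,1): R0 −= (3)R1 → (1, 0, 6, 4, 4)
  clear (2,1): R2 −= (1)R1 → (0, 0, 0, 3, 6)
  clear (3,1): R3 −= (2)R1 → (0, 0, 1, 6, 4)
pivot(2,2): swap R2↔R3
pivot(2,2)=1: scale R2 → (0, 0, 1, 6, 4)
  clear (0,2): R0 −= (6)R2 → (1, 0, 0, 3, 1)
pivot(3,3)=3: scale R3 → (0, 0, 0, 1, 2)
  clear (0,3): R0 −= (3)R3 → (1, 0, 0, 0, 2)
  clear (1,3): R1 −= (6)R3 → (0, 1, 0, 0, 1)
  clear (2,3): R2 −= (6)R3 → (0, 0, 1, 0, 6)

pivot columns: 0, 1, 2, 3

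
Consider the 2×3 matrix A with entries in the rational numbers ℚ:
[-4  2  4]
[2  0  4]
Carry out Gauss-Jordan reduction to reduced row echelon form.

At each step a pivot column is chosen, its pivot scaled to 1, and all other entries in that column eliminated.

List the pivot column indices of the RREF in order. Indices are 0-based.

[1] R0 /= -4  ⇒  (1, -1/2, -1)
     R1 -= 2·R0  ⇒  (0, 1, 6)
[2] R1 /= 1  ⇒  (0, 1, 6)
     R0 -= -1/2·R1  ⇒  (1, 0, 2)

pivot columns: 0, 1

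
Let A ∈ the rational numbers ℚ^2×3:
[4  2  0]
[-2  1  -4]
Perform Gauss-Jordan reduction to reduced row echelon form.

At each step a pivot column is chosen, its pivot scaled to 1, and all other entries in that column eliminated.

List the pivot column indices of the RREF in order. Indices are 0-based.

pivot columns: 0, 1

pivot(0,0)=4: scale R0 → (1, 1/2, 0)
  clear (1,0): R1 −= (-2)R0 → (0, 2, -4)
pivot(1,1)=2: scale R1 → (0, 1, -2)
  clear (0,1): R0 −= (1/2)R1 → (1, 0, 1)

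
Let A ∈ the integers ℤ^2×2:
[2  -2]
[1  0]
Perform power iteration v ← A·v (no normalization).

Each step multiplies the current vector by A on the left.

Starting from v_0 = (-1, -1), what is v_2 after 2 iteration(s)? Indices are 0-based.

v_0 = (-1, -1).
v_1 = A·v_0 = (0, -1).
v_2 = A·v_1 = (2, 0).

v_2 = (2, 0)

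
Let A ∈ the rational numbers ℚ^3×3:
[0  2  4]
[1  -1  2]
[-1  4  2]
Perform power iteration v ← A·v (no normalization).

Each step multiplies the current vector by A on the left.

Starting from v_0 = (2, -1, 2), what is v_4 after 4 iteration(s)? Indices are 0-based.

v_4 = (134, 35, 146)

v_0 = (2, -1, 2).
v_1 = A·v_0 = (6, 7, -2).
v_2 = A·v_1 = (6, -5, 18).
v_3 = A·v_2 = (62, 47, 10).
v_4 = A·v_3 = (134, 35, 146).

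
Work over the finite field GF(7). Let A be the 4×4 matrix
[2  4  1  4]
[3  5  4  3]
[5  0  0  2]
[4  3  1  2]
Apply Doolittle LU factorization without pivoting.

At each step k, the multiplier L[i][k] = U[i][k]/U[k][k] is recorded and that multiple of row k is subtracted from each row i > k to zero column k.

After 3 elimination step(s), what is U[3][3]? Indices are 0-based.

Step 1: pivot at (0,0) is 2.
  row1 ← row1 − (5)·row0  ⇒  L[1][0]=5, U row1=(0, 6, 6, 4)
  row2 ← row2 − (6)·row0  ⇒  L[2][0]=6, U row2=(0, 4, 1, 6)
  row3 ← row3 − (2)·row0  ⇒  L[3][0]=2, U row3=(0, 2, 6, 1)
Step 2: pivot at (1,1) is 6.
  row2 ← row2 − (3)·row1  ⇒  L[2][1]=3, U row2=(0, 0, 4, 1)
  row3 ← row3 − (5)·row1  ⇒  L[3][1]=5, U row3=(0, 0, 4, 2)
Step 3: pivot at (2,2) is 4.
  row3 ← row3 − (1)·row2  ⇒  L[3][2]=1, U row3=(0, 0, 0, 1)

U[3][3] = 1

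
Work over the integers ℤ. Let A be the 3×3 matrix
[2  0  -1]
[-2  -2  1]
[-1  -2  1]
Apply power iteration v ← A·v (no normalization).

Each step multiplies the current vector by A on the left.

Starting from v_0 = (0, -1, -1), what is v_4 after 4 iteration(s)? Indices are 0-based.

v_0 = (0, -1, -1).
v_1 = A·v_0 = (1, 1, 1).
v_2 = A·v_1 = (1, -3, -2).
v_3 = A·v_2 = (4, 2, 3).
v_4 = A·v_3 = (5, -9, -5).

v_4 = (5, -9, -5)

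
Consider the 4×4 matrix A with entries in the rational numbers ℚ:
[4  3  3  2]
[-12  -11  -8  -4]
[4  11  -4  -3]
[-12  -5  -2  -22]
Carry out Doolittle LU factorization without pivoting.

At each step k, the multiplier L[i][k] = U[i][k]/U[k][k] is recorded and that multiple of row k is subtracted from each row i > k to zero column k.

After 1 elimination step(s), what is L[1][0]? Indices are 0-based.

[col 0] pivot 4
  R1 -= -3*R0 → (0, -2, 1, 2)  (L[1][0] := -3)
  R2 -= 1*R0 → (0, 8, -7, -5)  (L[2][0] := 1)
  R3 -= -3*R0 → (0, 4, 7, -16)  (L[3][0] := -3)

L[1][0] = -3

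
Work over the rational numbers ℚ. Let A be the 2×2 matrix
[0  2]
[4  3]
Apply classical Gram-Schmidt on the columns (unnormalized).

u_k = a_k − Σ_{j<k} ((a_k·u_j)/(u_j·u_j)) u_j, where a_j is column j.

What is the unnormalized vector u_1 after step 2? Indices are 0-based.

Step 1: u_0 = a_0 = (0, 4).
Step 2: u_1 = a_1 − (3/4)·u_0 = (2, 0).

u_1 = (2, 0)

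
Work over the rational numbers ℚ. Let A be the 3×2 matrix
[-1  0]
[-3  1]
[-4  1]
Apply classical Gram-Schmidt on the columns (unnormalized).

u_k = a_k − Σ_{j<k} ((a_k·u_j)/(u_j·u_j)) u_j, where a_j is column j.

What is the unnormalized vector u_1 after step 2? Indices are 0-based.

Step 1: u_0 = a_0 = (-1, -3, -4).
Step 2: u_1 = a_1 − (-7/26)·u_0 = (-7/26, 5/26, -1/13).

u_1 = (-7/26, 5/26, -1/13)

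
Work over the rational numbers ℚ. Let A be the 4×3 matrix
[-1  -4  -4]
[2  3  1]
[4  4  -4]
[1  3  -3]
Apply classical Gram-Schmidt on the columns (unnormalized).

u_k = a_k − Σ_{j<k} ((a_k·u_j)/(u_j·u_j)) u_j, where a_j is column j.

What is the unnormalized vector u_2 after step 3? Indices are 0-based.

u_2 = (-76/37, 68/37, -16/37, -4)

Step 1: u_0 = a_0 = (-1, 2, 4, 1).
Step 2: u_1 = a_1 − (29/22)·u_0 = (-59/22, 4/11, -14/11, 37/22).
Step 3: u_2 = a_2 − (-13/22)·u_0 − (35/37)·u_1 = (-76/37, 68/37, -16/37, -4).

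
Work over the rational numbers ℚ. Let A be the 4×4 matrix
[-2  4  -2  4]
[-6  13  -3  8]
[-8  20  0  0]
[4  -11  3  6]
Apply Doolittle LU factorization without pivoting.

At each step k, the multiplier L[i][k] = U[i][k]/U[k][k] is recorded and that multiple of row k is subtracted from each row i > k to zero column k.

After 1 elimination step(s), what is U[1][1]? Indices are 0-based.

U[1][1] = 1

Step 1: pivot at (0,0) is -2.
  row1 ← row1 − (3)·row0  ⇒  L[1][0]=3, U row1=(0, 1, 3, -4)
  row2 ← row2 − (4)·row0  ⇒  L[2][0]=4, U row2=(0, 4, 8, -16)
  row3 ← row3 − (-2)·row0  ⇒  L[3][0]=-2, U row3=(0, -3, -1, 14)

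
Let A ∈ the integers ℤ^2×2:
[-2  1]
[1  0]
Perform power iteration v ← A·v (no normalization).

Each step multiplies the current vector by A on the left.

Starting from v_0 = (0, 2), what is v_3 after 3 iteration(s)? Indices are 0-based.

v_3 = (10, -4)

v_0 = (0, 2).
v_1 = A·v_0 = (2, 0).
v_2 = A·v_1 = (-4, 2).
v_3 = A·v_2 = (10, -4).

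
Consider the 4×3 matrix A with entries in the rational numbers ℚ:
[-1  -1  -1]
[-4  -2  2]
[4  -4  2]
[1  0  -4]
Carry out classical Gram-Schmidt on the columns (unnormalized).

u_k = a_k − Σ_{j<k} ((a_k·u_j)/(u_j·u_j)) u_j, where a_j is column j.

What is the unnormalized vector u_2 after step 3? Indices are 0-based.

Step 1: u_0 = a_0 = (-1, -4, 4, 1).
Step 2: u_1 = a_1 − (-7/34)·u_0 = (-41/34, -48/17, -54/17, 7/34).
Step 3: u_2 = a_2 − (-3/34)·u_0 − (-79/133)·u_1 = (-240/133, -4/133, 62/133, -72/19).

u_2 = (-240/133, -4/133, 62/133, -72/19)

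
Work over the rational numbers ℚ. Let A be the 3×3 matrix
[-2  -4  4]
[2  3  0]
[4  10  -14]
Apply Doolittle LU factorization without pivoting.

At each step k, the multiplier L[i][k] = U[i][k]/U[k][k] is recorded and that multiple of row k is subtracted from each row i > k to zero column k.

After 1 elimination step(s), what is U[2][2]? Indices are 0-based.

[col 0] pivot -2
  R1 -= -1*R0 → (0, -1, 4)  (L[1][0] := -1)
  R2 -= -2*R0 → (0, 2, -6)  (L[2][0] := -2)

U[2][2] = -6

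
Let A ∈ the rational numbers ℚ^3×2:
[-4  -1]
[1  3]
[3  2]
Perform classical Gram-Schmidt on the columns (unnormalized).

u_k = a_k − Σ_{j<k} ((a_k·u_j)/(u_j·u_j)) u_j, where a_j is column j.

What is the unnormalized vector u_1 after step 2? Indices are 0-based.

Step 1: u_0 = a_0 = (-4, 1, 3).
Step 2: u_1 = a_1 − (1/2)·u_0 = (1, 5/2, 1/2).

u_1 = (1, 5/2, 1/2)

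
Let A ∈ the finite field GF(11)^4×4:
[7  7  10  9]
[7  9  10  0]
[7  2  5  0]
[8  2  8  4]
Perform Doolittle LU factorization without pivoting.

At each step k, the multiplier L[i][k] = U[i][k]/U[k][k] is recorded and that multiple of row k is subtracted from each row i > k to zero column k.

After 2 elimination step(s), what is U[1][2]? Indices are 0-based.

U[1][2] = 0

k=0: U[0][0]=7
  eliminate (1,0): mult=1, new row 1: (0, 2, 0, 2); set L[1][0]=1
  eliminate (2,0): mult=1, new row 2: (0, 6, 6, 2); set L[2][0]=1
  eliminate (3,0): mult=9, new row 3: (0, 5, 6, 0); set L[3][0]=9
k=1: U[1][1]=2
  eliminate (2,1): mult=3, new row 2: (0, 0, 6, 7); set L[2][1]=3
  eliminate (3,1): mult=8, new row 3: (0, 0, 6, 6); set L[3][1]=8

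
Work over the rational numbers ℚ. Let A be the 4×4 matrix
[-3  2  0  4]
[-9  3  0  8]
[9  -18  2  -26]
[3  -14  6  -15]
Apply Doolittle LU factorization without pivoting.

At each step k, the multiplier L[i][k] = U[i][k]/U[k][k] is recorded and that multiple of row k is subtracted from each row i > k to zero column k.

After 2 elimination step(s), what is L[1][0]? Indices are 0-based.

L[1][0] = 3

Step 1: pivot at (0,0) is -3.
  row1 ← row1 − (3)·row0  ⇒  L[1][0]=3, U row1=(0, -3, 0, -4)
  row2 ← row2 − (-3)·row0  ⇒  L[2][0]=-3, U row2=(0, -12, 2, -14)
  row3 ← row3 − (-1)·row0  ⇒  L[3][0]=-1, U row3=(0, -12, 6, -11)
Step 2: pivot at (1,1) is -3.
  row2 ← row2 − (4)·row1  ⇒  L[2][1]=4, U row2=(0, 0, 2, 2)
  row3 ← row3 − (4)·row1  ⇒  L[3][1]=4, U row3=(0, 0, 6, 5)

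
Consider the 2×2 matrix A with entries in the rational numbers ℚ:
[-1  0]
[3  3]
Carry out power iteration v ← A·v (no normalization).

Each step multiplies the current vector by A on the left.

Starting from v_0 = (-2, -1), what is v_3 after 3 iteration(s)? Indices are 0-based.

v_3 = (2, -69)

v_0 = (-2, -1).
v_1 = A·v_0 = (2, -9).
v_2 = A·v_1 = (-2, -21).
v_3 = A·v_2 = (2, -69).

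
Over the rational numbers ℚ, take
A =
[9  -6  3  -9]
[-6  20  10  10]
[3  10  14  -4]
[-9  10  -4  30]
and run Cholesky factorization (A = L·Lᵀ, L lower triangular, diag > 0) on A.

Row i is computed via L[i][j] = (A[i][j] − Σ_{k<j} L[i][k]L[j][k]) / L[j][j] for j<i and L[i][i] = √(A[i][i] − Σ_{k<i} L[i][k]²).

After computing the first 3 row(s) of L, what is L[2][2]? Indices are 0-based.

L[2][2] = 2

Step 1: L[0][0] = √(9) = 3.
  L[1][0] = (-6) / L[0][0] = -2.
Step 2: L[1][1] = √(16) = 4.
  L[2][0] = (3) / L[0][0] = 1.
  L[2][1] = (12) / L[1][1] = 3.
Step 3: L[2][2] = √(4) = 2.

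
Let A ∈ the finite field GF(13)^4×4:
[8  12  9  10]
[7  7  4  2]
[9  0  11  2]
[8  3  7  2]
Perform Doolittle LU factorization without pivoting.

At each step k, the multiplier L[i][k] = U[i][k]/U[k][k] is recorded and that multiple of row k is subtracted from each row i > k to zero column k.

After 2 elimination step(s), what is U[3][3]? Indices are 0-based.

U[3][3] = 1

[col 0] pivot 8
  R1 -= 9*R0 → (0, 3, 1, 3)  (L[1][0] := 9)
  R2 -= 6*R0 → (0, 6, 9, 7)  (L[2][0] := 6)
  R3 -= 1*R0 → (0, 4, 11, 5)  (L[3][0] := 1)
[col 1] pivot 3
  R2 -= 2*R1 → (0, 0, 7, 1)  (L[2][1] := 2)
  R3 -= 10*R1 → (0, 0, 1, 1)  (L[3][1] := 10)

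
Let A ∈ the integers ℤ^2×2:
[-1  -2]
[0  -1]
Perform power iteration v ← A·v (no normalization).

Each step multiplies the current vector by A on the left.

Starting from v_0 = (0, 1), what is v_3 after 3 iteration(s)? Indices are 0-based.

v_3 = (-6, -1)

v_0 = (0, 1).
v_1 = A·v_0 = (-2, -1).
v_2 = A·v_1 = (4, 1).
v_3 = A·v_2 = (-6, -1).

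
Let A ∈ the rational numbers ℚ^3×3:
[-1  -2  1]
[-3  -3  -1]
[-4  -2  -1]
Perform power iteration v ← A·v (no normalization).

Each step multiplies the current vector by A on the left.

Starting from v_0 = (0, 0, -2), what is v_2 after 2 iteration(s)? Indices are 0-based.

v_2 = (0, -2, 2)

v_0 = (0, 0, -2).
v_1 = A·v_0 = (-2, 2, 2).
v_2 = A·v_1 = (0, -2, 2).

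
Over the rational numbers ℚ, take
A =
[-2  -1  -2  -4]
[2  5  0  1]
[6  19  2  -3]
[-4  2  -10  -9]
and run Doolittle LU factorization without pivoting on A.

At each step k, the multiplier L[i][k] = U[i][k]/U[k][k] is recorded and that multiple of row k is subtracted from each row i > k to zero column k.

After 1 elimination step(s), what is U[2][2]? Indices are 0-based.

U[2][2] = -4

k=0: U[0][0]=-2
  eliminate (1,0): mult=-1, new row 1: (0, 4, -2, -3); set L[1][0]=-1
  eliminate (2,0): mult=-3, new row 2: (0, 16, -4, -15); set L[2][0]=-3
  eliminate (3,0): mult=2, new row 3: (0, 4, -6, -1); set L[3][0]=2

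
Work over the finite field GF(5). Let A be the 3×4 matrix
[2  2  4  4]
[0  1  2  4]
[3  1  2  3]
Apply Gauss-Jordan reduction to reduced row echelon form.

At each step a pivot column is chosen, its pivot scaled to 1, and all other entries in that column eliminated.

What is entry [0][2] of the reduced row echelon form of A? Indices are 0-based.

M[0][2] = 0

[1] R0 /= 2  ⇒  (1, 1, 2, 2)
     R2 -= 3·R0  ⇒  (0, 3, 1, 2)
[2] R1 /= 1  ⇒  (0, 1, 2, 4)
     R0 -= 1·R1  ⇒  (1, 0, 0, 3)
     R2 -= 3·R1  ⇒  (0, 0, 0, 0)
column 2 empty below row 2
column 3 empty below row 2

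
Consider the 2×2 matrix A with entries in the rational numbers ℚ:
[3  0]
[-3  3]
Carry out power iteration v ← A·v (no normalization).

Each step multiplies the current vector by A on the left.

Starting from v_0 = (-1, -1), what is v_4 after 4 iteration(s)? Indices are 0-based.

v_4 = (-81, 243)

v_0 = (-1, -1).
v_1 = A·v_0 = (-3, 0).
v_2 = A·v_1 = (-9, 9).
v_3 = A·v_2 = (-27, 54).
v_4 = A·v_3 = (-81, 243).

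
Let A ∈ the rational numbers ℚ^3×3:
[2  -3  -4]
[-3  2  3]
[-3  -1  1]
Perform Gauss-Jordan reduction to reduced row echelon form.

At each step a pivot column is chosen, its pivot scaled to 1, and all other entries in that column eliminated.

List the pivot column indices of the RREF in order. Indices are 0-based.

pivot columns: 0, 1, 2

[1] R0 /= 2  ⇒  (1, -3/2, -2)
     R1 -= -3·R0  ⇒  (0, -5/2, -3)
     R2 -= -3·R0  ⇒  (0, -11/2, -5)
[2] R1 /= -5/2  ⇒  (0, 1, 6/5)
     R0 -= -3/2·R1  ⇒  (1, 0, -1/5)
     R2 -= -11/2·R1  ⇒  (0, 0, 8/5)
[3] R2 /= 8/5  ⇒  (0, 0, 1)
     R0 -= -1/5·R2  ⇒  (1, 0, 0)
     R1 -= 6/5·R2  ⇒  (0, 1, 0)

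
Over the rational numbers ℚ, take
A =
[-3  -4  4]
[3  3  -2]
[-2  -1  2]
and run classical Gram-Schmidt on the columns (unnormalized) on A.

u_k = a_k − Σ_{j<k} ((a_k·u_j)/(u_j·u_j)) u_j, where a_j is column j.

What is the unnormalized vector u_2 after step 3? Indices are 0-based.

Step 1: u_0 = a_0 = (-3, 3, -2).
Step 2: u_1 = a_1 − (23/22)·u_0 = (-19/22, -3/22, 12/11).
Step 3: u_2 = a_2 − (-1)·u_0 − (-22/43)·u_1 = (24/43, 40/43, 24/43).

u_2 = (24/43, 40/43, 24/43)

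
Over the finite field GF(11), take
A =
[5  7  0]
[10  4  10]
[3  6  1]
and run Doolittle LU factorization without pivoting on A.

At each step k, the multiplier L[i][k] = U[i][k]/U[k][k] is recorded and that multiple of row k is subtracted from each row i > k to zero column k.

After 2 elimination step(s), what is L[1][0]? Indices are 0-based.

Step 1: pivot at (0,0) is 5.
  row1 ← row1 − (2)·row0  ⇒  L[1][0]=2, U row1=(0, 1, 10)
  row2 ← row2 − (5)·row0  ⇒  L[2][0]=5, U row2=(0, 4, 1)
Step 2: pivot at (1,1) is 1.
  row2 ← row2 − (4)·row1  ⇒  L[2][1]=4, U row2=(0, 0, 5)

L[1][0] = 2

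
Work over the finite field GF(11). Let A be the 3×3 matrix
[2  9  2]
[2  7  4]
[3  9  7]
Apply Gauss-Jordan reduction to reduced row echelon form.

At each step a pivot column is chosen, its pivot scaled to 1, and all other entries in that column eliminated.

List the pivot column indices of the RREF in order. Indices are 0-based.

pivot columns: 0, 1, 2

pivot(0,0)=2: scale R0 → (1, 10, 1)
  clear (1,0): R1 −= (2)R0 → (0, 9, 2)
  clear (2,0): R2 −= (3)R0 → (0, 1, 4)
pivot(1,1)=9: scale R1 → (0, 1, 10)
  clear (0,1): R0 −= (10)R1 → (1, 0, 0)
  clear (2,1): R2 −= (1)R1 → (0, 0, 5)
pivot(2,2)=5: scale R2 → (0, 0, 1)
  clear (1,2): R1 −= (10)R2 → (0, 1, 0)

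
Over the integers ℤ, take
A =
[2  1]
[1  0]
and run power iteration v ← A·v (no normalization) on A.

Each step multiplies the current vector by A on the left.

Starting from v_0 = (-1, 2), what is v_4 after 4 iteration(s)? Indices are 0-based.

v_0 = (-1, 2).
v_1 = A·v_0 = (0, -1).
v_2 = A·v_1 = (-1, 0).
v_3 = A·v_2 = (-2, -1).
v_4 = A·v_3 = (-5, -2).

v_4 = (-5, -2)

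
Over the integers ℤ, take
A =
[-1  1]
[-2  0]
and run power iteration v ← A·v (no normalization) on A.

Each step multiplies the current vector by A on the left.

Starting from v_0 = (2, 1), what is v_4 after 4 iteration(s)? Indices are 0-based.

v_4 = (1, -10)

v_0 = (2, 1).
v_1 = A·v_0 = (-1, -4).
v_2 = A·v_1 = (-3, 2).
v_3 = A·v_2 = (5, 6).
v_4 = A·v_3 = (1, -10).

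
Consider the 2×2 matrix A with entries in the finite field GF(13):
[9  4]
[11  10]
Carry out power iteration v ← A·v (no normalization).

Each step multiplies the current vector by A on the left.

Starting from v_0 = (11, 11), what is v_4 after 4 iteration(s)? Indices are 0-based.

v_0 = (11, 11).
v_1 = A·v_0 = (0, 10).
v_2 = A·v_1 = (1, 9).
v_3 = A·v_2 = (6, 10).
v_4 = A·v_3 = (3, 10).

v_4 = (3, 10)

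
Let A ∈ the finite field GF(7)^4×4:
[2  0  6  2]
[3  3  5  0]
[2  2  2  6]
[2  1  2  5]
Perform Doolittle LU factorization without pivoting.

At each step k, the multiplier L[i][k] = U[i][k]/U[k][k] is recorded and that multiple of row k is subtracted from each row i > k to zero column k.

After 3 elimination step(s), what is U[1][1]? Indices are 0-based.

U[1][1] = 3

k=0: U[0][0]=2
  eliminate (1,0): mult=5, new row 1: (0, 3, 3, 4); set L[1][0]=5
  eliminate (2,0): mult=1, new row 2: (0, 2, 3, 4); set L[2][0]=1
  eliminate (3,0): mult=1, new row 3: (0, 1, 3, 3); set L[3][0]=1
k=1: U[1][1]=3
  eliminate (2,1): mult=3, new row 2: (0, 0, 1, 6); set L[2][1]=3
  eliminate (3,1): mult=5, new row 3: (0, 0, 2, 4); set L[3][1]=5
k=2: U[2][2]=1
  eliminate (3,2): mult=2, new row 3: (0, 0, 0, 6); set L[3][2]=2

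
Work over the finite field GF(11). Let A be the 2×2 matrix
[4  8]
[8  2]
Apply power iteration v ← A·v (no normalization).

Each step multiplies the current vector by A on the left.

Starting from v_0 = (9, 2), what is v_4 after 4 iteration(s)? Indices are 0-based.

v_0 = (9, 2).
v_1 = A·v_0 = (8, 10).
v_2 = A·v_1 = (2, 7).
v_3 = A·v_2 = (9, 8).
v_4 = A·v_3 = (1, 0).

v_4 = (1, 0)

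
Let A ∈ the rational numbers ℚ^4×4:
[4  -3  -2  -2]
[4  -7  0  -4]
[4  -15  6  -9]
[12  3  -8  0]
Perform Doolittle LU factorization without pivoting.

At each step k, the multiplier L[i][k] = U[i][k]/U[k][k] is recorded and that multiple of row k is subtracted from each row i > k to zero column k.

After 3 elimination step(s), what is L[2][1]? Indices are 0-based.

k=0: U[0][0]=4
  eliminate (1,0): mult=1, new row 1: (0, -4, 2, -2); set L[1][0]=1
  eliminate (2,0): mult=1, new row 2: (0, -12, 8, -7); set L[2][0]=1
  eliminate (3,0): mult=3, new row 3: (0, 12, -2, 6); set L[3][0]=3
k=1: U[1][1]=-4
  eliminate (2,1): mult=3, new row 2: (0, 0, 2, -1); set L[2][1]=3
  eliminate (3,1): mult=-3, new row 3: (0, 0, 4, 0); set L[3][1]=-3
k=2: U[2][2]=2
  eliminate (3,2): mult=2, new row 3: (0, 0, 0, 2); set L[3][2]=2

L[2][1] = 3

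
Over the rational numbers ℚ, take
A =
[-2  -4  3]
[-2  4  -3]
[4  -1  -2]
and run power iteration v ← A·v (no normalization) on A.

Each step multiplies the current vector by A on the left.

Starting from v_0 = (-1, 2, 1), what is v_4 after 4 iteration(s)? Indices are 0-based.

v_4 = (-1742, 2338, -457)

v_0 = (-1, 2, 1).
v_1 = A·v_0 = (-3, 7, -8).
v_2 = A·v_1 = (-46, 58, -3).
v_3 = A·v_2 = (-149, 333, -236).
v_4 = A·v_3 = (-1742, 2338, -457).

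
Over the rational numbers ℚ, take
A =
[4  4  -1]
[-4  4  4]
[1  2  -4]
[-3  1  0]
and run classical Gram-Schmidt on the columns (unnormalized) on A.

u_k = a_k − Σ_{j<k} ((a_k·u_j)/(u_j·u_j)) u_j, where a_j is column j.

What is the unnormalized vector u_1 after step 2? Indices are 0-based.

Step 1: u_0 = a_0 = (4, -4, 1, -3).
Step 2: u_1 = a_1 − (-1/42)·u_0 = (86/21, 82/21, 85/42, 13/14).

u_1 = (86/21, 82/21, 85/42, 13/14)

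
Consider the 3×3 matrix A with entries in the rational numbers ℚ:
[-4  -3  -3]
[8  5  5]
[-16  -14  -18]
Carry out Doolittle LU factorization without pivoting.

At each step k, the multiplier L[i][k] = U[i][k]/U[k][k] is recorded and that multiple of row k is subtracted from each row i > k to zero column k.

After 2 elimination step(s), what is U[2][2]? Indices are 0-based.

k=0: U[0][0]=-4
  eliminate (1,0): mult=-2, new row 1: (0, -1, -1); set L[1][0]=-2
  eliminate (2,0): mult=4, new row 2: (0, -2, -6); set L[2][0]=4
k=1: U[1][1]=-1
  eliminate (2,1): mult=2, new row 2: (0, 0, -4); set L[2][1]=2

U[2][2] = -4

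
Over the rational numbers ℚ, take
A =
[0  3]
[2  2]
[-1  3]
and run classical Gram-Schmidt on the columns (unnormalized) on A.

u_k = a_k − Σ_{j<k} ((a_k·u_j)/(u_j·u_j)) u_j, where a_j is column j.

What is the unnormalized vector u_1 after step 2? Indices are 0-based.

Step 1: u_0 = a_0 = (0, 2, -1).
Step 2: u_1 = a_1 − (1/5)·u_0 = (3, 8/5, 16/5).

u_1 = (3, 8/5, 16/5)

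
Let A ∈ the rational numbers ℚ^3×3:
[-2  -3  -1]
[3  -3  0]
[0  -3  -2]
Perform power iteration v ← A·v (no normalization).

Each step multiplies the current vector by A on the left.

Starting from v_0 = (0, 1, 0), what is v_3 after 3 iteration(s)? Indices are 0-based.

v_0 = (0, 1, 0).
v_1 = A·v_0 = (-3, -3, -3).
v_2 = A·v_1 = (18, 0, 15).
v_3 = A·v_2 = (-51, 54, -30).

v_3 = (-51, 54, -30)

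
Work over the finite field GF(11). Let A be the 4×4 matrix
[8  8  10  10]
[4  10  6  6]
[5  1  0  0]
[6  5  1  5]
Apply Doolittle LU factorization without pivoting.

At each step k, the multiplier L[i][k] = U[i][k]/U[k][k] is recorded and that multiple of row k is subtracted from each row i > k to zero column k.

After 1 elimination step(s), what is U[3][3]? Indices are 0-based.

[col 0] pivot 8
  R1 -= 6*R0 → (0, 6, 1, 1)  (L[1][0] := 6)
  R2 -= 2*R0 → (0, 7, 2, 2)  (L[2][0] := 2)
  R3 -= 9*R0 → (0, 10, 10, 3)  (L[3][0] := 9)

U[3][3] = 3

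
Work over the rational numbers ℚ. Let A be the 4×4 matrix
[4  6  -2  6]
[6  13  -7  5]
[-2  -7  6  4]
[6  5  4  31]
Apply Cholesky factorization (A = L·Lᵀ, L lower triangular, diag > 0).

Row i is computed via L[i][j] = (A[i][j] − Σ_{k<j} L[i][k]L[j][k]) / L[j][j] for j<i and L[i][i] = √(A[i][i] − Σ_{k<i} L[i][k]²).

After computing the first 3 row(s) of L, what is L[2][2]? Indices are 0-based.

Step 1: L[0][0] = √(4) = 2.
  L[1][0] = (6) / L[0][0] = 3.
Step 2: L[1][1] = √(4) = 2.
  L[2][0] = (-2) / L[0][0] = -1.
  L[2][1] = (-4) / L[1][1] = -2.
Step 3: L[2][2] = √(1) = 1.

L[2][2] = 1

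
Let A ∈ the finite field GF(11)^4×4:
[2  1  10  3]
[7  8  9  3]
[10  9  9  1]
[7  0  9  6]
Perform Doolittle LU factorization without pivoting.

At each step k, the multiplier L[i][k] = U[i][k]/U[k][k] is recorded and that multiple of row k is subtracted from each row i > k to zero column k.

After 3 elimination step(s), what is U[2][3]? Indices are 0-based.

U[2][3] = 0

[col 0] pivot 2
  R1 -= 9*R0 → (0, 10, 7, 9)  (L[1][0] := 9)
  R2 -= 5*R0 → (0, 4, 3, 8)  (L[2][0] := 5)
  R3 -= 9*R0 → (0, 2, 7, 1)  (L[3][0] := 9)
[col 1] pivot 10
  R2 -= 7*R1 → (0, 0, 9, 0)  (L[2][1] := 7)
  R3 -= 9*R1 → (0, 0, 10, 8)  (L[3][1] := 9)
[col 2] pivot 9
  R3 -= 6*R2 → (0, 0, 0, 8)  (L[3][2] := 6)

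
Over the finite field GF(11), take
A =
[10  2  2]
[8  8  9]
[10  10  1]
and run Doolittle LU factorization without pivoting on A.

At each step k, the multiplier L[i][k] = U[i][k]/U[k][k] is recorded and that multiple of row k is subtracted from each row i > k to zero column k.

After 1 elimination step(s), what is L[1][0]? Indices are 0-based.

L[1][0] = 3

[col 0] pivot 10
  R1 -= 3*R0 → (0, 2, 3)  (L[1][0] := 3)
  R2 -= 1*R0 → (0, 8, 10)  (L[2][0] := 1)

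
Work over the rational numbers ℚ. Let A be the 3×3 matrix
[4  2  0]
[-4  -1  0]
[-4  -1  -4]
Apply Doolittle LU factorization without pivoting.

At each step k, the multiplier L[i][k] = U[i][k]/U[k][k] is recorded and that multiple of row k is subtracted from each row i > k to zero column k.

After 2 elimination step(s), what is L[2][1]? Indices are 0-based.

L[2][1] = 1

k=0: U[0][0]=4
  eliminate (1,0): mult=-1, new row 1: (0, 1, 0); set L[1][0]=-1
  eliminate (2,0): mult=-1, new row 2: (0, 1, -4); set L[2][0]=-1
k=1: U[1][1]=1
  eliminate (2,1): mult=1, new row 2: (0, 0, -4); set L[2][1]=1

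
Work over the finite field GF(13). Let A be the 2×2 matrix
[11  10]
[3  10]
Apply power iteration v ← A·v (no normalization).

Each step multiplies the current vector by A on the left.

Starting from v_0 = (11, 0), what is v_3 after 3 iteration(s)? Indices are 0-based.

v_3 = (7, 5)

v_0 = (11, 0).
v_1 = A·v_0 = (4, 7).
v_2 = A·v_1 = (10, 4).
v_3 = A·v_2 = (7, 5).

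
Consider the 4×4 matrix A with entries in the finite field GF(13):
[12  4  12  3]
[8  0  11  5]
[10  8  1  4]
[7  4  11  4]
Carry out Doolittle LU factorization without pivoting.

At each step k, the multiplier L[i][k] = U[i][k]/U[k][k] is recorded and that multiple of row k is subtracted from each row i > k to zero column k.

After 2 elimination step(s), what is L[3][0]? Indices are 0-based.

L[3][0] = 6

k=0: U[0][0]=12
  eliminate (1,0): mult=5, new row 1: (0, 6, 3, 3); set L[1][0]=5
  eliminate (2,0): mult=3, new row 2: (0, 9, 4, 8); set L[2][0]=3
  eliminate (3,0): mult=6, new row 3: (0, 6, 4, 12); set L[3][0]=6
k=1: U[1][1]=6
  eliminate (2,1): mult=8, new row 2: (0, 0, 6, 10); set L[2][1]=8
  eliminate (3,1): mult=1, new row 3: (0, 0, 1, 9); set L[3][1]=1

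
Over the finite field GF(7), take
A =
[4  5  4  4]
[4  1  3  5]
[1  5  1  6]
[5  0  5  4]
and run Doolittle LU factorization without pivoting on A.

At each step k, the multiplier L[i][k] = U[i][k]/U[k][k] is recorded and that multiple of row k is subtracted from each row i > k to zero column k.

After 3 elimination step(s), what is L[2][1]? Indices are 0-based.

Step 1: pivot at (0,0) is 4.
  row1 ← row1 − (1)·row0  ⇒  L[1][0]=1, U row1=(0, 3, 6, 1)
  row2 ← row2 − (2)·row0  ⇒  L[2][0]=2, U row2=(0, 2, 0, 5)
  row3 ← row3 − (3)·row0  ⇒  L[3][0]=3, U row3=(0, 6, 0, 6)
Step 2: pivot at (1,1) is 3.
  row2 ← row2 − (3)·row1  ⇒  L[2][1]=3, U row2=(0, 0, 3, 2)
  row3 ← row3 − (2)·row1  ⇒  L[3][1]=2, U row3=(0, 0, 2, 4)
Step 3: pivot at (2,2) is 3.
  row3 ← row3 − (3)·row2  ⇒  L[3][2]=3, U row3=(0, 0, 0, 5)

L[2][1] = 3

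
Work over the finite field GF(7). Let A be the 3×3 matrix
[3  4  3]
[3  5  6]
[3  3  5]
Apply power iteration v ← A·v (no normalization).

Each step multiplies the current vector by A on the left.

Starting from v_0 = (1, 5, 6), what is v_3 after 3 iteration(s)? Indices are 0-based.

v_3 = (5, 0, 6)

v_0 = (1, 5, 6).
v_1 = A·v_0 = (6, 1, 6).
v_2 = A·v_1 = (5, 3, 2).
v_3 = A·v_2 = (5, 0, 6).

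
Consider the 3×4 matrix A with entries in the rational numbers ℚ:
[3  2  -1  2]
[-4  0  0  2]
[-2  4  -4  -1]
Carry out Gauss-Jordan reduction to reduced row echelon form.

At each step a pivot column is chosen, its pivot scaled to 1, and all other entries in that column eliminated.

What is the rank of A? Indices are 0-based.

rank = 3

pivot(0,0)=3: scale R0 → (1, 2/3, -1/3, 2/3)
  clear (1,0): R1 −= (-4)R0 → (0, 8/3, -4/3, 14/3)
  clear (2,0): R2 −= (-2)R0 → (0, 16/3, -14/3, 1/3)
pivot(1,1)=8/3: scale R1 → (0, 1, -1/2, 7/4)
  clear (0,1): R0 −= (2/3)R1 → (1, 0, 0, -1/2)
  clear (2,1): R2 −= (16/3)R1 → (0, 0, -2, -9)
pivot(2,2)=-2: scale R2 → (0, 0, 1, 9/2)
  clear (1,2): R1 −= (-1/2)R2 → (0, 1, 0, 4)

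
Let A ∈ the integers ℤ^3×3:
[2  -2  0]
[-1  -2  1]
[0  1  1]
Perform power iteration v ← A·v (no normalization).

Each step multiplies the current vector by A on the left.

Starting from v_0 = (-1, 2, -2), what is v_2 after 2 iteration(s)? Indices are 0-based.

v_0 = (-1, 2, -2).
v_1 = A·v_0 = (-6, -5, 0).
v_2 = A·v_1 = (-2, 16, -5).

v_2 = (-2, 16, -5)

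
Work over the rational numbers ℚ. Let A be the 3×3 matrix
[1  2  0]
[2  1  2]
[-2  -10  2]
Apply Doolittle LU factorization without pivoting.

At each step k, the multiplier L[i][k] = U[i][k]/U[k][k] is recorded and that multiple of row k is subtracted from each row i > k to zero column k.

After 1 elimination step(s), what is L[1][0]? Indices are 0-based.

L[1][0] = 2

[col 0] pivot 1
  R1 -= 2*R0 → (0, -3, 2)  (L[1][0] := 2)
  R2 -= -2*R0 → (0, -6, 2)  (L[2][0] := -2)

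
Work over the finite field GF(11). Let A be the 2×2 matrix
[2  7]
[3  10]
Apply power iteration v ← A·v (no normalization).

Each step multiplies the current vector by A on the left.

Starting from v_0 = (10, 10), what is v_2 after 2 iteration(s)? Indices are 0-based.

v_0 = (10, 10).
v_1 = A·v_0 = (2, 9).
v_2 = A·v_1 = (1, 8).

v_2 = (1, 8)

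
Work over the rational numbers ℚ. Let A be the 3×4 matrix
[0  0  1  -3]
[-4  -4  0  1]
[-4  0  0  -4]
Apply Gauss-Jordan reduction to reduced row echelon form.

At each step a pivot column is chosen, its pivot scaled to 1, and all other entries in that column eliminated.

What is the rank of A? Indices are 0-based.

[1] R0 <-> R1
[1] R0 /= -4  ⇒  (1, 1, 0, -1/4)
     R2 -= -4·R0  ⇒  (0, 4, 0, -5)
[2] R1 <-> R2
[2] R1 /= 4  ⇒  (0, 1, 0, -5/4)
     R0 -= 1·R1  ⇒  (1, 0, 0, 1)
[3] R2 /= 1  ⇒  (0, 0, 1, -3)

rank = 3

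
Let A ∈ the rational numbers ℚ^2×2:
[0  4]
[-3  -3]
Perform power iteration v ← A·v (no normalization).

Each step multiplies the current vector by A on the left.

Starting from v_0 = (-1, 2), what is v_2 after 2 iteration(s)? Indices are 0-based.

v_2 = (-12, -15)

v_0 = (-1, 2).
v_1 = A·v_0 = (8, -3).
v_2 = A·v_1 = (-12, -15).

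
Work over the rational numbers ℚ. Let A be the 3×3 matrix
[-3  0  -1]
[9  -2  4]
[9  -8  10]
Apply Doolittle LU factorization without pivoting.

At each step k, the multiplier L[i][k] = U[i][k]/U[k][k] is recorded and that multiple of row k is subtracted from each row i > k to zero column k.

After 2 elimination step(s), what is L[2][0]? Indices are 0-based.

L[2][0] = -3

[col 0] pivot -3
  R1 -= -3*R0 → (0, -2, 1)  (L[1][0] := -3)
  R2 -= -3*R0 → (0, -8, 7)  (L[2][0] := -3)
[col 1] pivot -2
  R2 -= 4*R1 → (0, 0, 3)  (L[2][1] := 4)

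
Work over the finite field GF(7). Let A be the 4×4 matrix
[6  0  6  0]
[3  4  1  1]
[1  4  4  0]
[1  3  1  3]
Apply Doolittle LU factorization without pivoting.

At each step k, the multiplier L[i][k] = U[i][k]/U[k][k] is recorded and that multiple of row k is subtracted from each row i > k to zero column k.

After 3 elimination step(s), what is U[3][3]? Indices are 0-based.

Step 1: pivot at (0,0) is 6.
  row1 ← row1 − (4)·row0  ⇒  L[1][0]=4, U row1=(0, 4, 5, 1)
  row2 ← row2 − (6)·row0  ⇒  L[2][0]=6, U row2=(0, 4, 3, 0)
  row3 ← row3 − (6)·row0  ⇒  L[3][0]=6, U row3=(0, 3, 0, 3)
Step 2: pivot at (1,1) is 4.
  row2 ← row2 − (1)·row1  ⇒  L[2][1]=1, U row2=(0, 0, 5, 6)
  row3 ← row3 − (6)·row1  ⇒  L[3][1]=6, U row3=(0, 0, 5, 4)
Step 3: pivot at (2,2) is 5.
  row3 ← row3 − (1)·row2  ⇒  L[3][2]=1, U row3=(0, 0, 0, 5)

U[3][3] = 5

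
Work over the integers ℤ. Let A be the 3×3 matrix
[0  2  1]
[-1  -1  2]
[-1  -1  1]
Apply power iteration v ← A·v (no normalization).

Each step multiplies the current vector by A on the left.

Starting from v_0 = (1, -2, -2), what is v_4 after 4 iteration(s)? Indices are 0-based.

v_4 = (40, -22, -30)

v_0 = (1, -2, -2).
v_1 = A·v_0 = (-6, -3, -1).
v_2 = A·v_1 = (-7, 7, 8).
v_3 = A·v_2 = (22, 16, 8).
v_4 = A·v_3 = (40, -22, -30).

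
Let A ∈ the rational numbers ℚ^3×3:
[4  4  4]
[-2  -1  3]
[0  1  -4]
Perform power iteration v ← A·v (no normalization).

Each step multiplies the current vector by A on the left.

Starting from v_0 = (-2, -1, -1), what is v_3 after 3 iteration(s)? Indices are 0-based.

v_3 = (-60, 19, 79)

v_0 = (-2, -1, -1).
v_1 = A·v_0 = (-16, 2, 3).
v_2 = A·v_1 = (-44, 39, -10).
v_3 = A·v_2 = (-60, 19, 79).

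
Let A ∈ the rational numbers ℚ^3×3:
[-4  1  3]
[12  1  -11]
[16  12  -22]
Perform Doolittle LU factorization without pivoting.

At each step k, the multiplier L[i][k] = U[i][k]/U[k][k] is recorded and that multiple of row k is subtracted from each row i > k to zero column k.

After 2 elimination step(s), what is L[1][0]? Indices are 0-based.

Step 1: pivot at (0,0) is -4.
  row1 ← row1 − (-3)·row0  ⇒  L[1][0]=-3, U row1=(0, 4, -2)
  row2 ← row2 − (-4)·row0  ⇒  L[2][0]=-4, U row2=(0, 16, -10)
Step 2: pivot at (1,1) is 4.
  row2 ← row2 − (4)·row1  ⇒  L[2][1]=4, U row2=(0, 0, -2)

L[1][0] = -3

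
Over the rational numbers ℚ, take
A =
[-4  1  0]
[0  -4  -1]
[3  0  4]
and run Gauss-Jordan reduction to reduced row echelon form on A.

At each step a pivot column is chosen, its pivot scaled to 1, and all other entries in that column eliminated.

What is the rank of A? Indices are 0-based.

rank = 3

[1] R0 /= -4  ⇒  (1, -1/4, 0)
     R2 -= 3·R0  ⇒  (0, 3/4, 4)
[2] R1 /= -4  ⇒  (0, 1, 1/4)
     R0 -= -1/4·R1  ⇒  (1, 0, 1/16)
     R2 -= 3/4·R1  ⇒  (0, 0, 61/16)
[3] R2 /= 61/16  ⇒  (0, 0, 1)
     R0 -= 1/16·R2  ⇒  (1, 0, 0)
     R1 -= 1/4·R2  ⇒  (0, 1, 0)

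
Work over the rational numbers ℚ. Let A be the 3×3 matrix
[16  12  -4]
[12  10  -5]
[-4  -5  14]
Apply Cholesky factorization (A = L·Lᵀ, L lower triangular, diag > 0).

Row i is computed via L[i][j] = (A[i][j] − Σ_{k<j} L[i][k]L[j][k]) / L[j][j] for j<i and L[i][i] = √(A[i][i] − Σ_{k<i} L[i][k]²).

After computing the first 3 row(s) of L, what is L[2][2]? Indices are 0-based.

Step 1: L[0][0] = √(16) = 4.
  L[1][0] = (12) / L[0][0] = 3.
Step 2: L[1][1] = √(1) = 1.
  L[2][0] = (-4) / L[0][0] = -1.
  L[2][1] = (-2) / L[1][1] = -2.
Step 3: L[2][2] = √(9) = 3.

L[2][2] = 3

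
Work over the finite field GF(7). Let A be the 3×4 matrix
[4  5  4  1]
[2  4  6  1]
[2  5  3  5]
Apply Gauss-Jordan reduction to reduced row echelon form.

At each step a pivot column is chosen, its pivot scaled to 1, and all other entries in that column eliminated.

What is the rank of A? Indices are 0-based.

rank = 3

pivot(0,0)=4: scale R0 → (1, 3, 1, 2)
  clear (1,0): R1 −= (2)R0 → (0, 5, 4, 4)
  clear (2,0): R2 −= (2)R0 → (0, 6, 1, 1)
pivot(1,1)=5: scale R1 → (0, 1, 5, 5)
  clear (0,1): R0 −= (3)R1 → (1, 0, 0, 1)
  clear (2,1): R2 −= (6)R1 → (0, 0, 6, 6)
pivot(2,2)=6: scale R2 → (0, 0, 1, 1)
  clear (1,2): R1 −= (5)R2 → (0, 1, 0, 0)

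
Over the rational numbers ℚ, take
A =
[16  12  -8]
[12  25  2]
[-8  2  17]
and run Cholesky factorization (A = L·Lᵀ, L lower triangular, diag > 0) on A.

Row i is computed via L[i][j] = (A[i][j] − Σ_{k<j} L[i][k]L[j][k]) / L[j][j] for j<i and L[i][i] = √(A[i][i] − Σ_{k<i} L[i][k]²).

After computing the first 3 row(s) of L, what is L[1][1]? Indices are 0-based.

L[1][1] = 4

Step 1: L[0][0] = √(16) = 4.
  L[1][0] = (12) / L[0][0] = 3.
Step 2: L[1][1] = √(16) = 4.
  L[2][0] = (-8) / L[0][0] = -2.
  L[2][1] = (8) / L[1][1] = 2.
Step 3: L[2][2] = √(9) = 3.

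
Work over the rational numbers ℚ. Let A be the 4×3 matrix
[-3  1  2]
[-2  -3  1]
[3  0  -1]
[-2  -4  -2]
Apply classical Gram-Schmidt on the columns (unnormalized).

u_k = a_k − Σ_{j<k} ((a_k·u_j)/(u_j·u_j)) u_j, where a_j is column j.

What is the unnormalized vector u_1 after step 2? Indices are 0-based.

u_1 = (59/26, -28/13, -33/26, -41/13)

Step 1: u_0 = a_0 = (-3, -2, 3, -2).
Step 2: u_1 = a_1 − (11/26)·u_0 = (59/26, -28/13, -33/26, -41/13).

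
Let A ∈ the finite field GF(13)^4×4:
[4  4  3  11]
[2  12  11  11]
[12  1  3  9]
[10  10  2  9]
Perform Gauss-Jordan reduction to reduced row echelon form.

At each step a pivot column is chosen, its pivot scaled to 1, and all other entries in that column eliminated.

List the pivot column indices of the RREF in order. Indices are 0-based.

step 1: normalize row 0 (÷4) = (1, 1, 4, 6)
  row 1: subtract 2×row0 = (0, 10, 3, 12)
  row 2: subtract 12×row0 = (0, 2, 7, 2)
  row 3: subtract 10×row0 = (0, 0, 1, 1)
step 2: normalize row 1 (÷10) = (0, 1, 12, 9)
  row 0: subtract 1×row1 = (1, 0, 5, 10)
  row 2: subtract 2×row1 = (0, 0, 9, 10)
step 3: normalize row 2 (÷9) = (0, 0, 1, 4)
  row 0: subtract 5×row2 = (1, 0, 0, 3)
  row 1: subtract 12×row2 = (0, 1, 0, 0)
  row 3: subtract 1×row2 = (0, 0, 0, 10)
step 4: normalize row 3 (÷10) = (0, 0, 0, 1)
  row 0: subtract 3×row3 = (1, 0, 0, 0)
  row 2: subtract 4×row3 = (0, 0, 1, 0)

pivot columns: 0, 1, 2, 3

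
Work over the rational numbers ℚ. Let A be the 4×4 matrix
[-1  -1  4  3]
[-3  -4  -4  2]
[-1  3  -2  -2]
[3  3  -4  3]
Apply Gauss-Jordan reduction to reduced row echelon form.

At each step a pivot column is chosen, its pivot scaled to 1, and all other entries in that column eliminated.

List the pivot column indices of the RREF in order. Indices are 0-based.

pivot columns: 0, 1, 2, 3

[1] R0 /= -1  ⇒  (1, 1, -4, -3)
     R1 -= -3·R0  ⇒  (0, -1, -16, -7)
     R2 -= -1·R0  ⇒  (0, 4, -6, -5)
     R3 -= 3·R0  ⇒  (0, 0, 8, 12)
[2] R1 /= -1  ⇒  (0, 1, 16, 7)
     R0 -= 1·R1  ⇒  (1, 0, -20, -10)
     R2 -= 4·R1  ⇒  (0, 0, -70, -33)
[3] R2 /= -70  ⇒  (0, 0, 1, 33/70)
     R0 -= -20·R2  ⇒  (1, 0, 0, -4/7)
     R1 -= 16·R2  ⇒  (0, 1, 0, -19/35)
     R3 -= 8·R2  ⇒  (0, 0, 0, 288/35)
[4] R3 /= 288/35  ⇒  (0, 0, 0, 1)
     R0 -= -4/7·R3  ⇒  (1, 0, 0, 0)
     R1 -= -19/35·R3  ⇒  (0, 1, 0, 0)
     R2 -= 33/70·R3  ⇒  (0, 0, 1, 0)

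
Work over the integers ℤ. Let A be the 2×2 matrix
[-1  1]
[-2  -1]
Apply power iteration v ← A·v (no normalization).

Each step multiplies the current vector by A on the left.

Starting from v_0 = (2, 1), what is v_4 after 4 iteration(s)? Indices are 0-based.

v_4 = (-10, -23)

v_0 = (2, 1).
v_1 = A·v_0 = (-1, -5).
v_2 = A·v_1 = (-4, 7).
v_3 = A·v_2 = (11, 1).
v_4 = A·v_3 = (-10, -23).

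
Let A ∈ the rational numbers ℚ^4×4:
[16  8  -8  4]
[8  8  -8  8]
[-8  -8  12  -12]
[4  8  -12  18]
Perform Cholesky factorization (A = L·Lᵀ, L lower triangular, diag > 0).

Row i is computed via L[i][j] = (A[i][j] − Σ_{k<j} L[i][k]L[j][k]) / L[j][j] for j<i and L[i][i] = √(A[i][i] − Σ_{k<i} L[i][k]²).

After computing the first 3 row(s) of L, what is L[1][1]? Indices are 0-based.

Step 1: L[0][0] = √(16) = 4.
  L[1][0] = (8) / L[0][0] = 2.
Step 2: L[1][1] = √(4) = 2.
  L[2][0] = (-8) / L[0][0] = -2.
  L[2][1] = (-4) / L[1][1] = -2.
Step 3: L[2][2] = √(4) = 2.

L[1][1] = 2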